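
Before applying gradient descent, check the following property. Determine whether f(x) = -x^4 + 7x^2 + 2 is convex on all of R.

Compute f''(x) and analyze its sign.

f(x) = -x^4 + 7x^2 + 2
f'(x) = -4x^3 + 14x
f''(x) = -12x^2 + 14
f''(x) = -12x^2 + 14 -> -inf as |x| -> inf
Therefore, f is not globally convex on R.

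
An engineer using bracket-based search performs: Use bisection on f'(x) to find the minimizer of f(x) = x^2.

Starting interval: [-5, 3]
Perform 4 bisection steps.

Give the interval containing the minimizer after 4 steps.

Finding critical point of f(x) = x^2 using bisection on f'(x) = 2x + 0.
f'(x) = 0 when x = 0.
Starting interval: [-5, 3]
Step 1: mid = -1, f'(mid) = -2, new interval = [-1, 3]
Step 2: mid = 1, f'(mid) = 2, new interval = [-1, 1]
Step 3: mid = 0, f'(mid) = 0, new interval = [0, 0]
Step 4: mid = 0, f'(mid) = 0, new interval = [0, 0]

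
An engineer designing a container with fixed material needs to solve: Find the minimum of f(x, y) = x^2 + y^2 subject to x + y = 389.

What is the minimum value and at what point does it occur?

Substitute y = 389 - x into f(x,y) = x^2 + y^2:
g(x) = x^2 + (389 - x)^2 = 2x^2 - 778x + 151321
g'(x) = 4x - 778 = 0  =>  x = 389/2
y = 389 - 389/2 = 389/2
Minimum value = (389/2)^2 + (389/2)^2 = 151321/2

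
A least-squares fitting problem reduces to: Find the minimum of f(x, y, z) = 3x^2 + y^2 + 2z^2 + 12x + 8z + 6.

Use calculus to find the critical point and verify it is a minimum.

f(x,y,z) = 3x^2 + y^2 + 2z^2 + 12x + 8z + 6
df/dx = 6x + (12) = 0 => x = -2
df/dy = 2y + (0) = 0 => y = 0
df/dz = 4z + (8) = 0 => z = -2
f(-2,0,-2) = 3*(-2)^2 + 1*(0)^2 + 2*(-2)^2 + 12*(-2) + 8*(-2) + 6 = -14
Hessian is diagonal with entries 6, 2, 4 > 0, confirmed minimum.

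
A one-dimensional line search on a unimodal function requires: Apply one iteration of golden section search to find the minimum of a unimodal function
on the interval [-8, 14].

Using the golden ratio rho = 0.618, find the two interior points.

Golden section search on [-8, 14].
Golden ratio rho = 0.618 (approx).
Interior points:
  x_1 = -8 + (1-0.618)*22 = 0.4040
  x_2 = -8 + 0.618*22 = 5.5960
Compare f(x_1) and f(x_2) to determine which subinterval to keep.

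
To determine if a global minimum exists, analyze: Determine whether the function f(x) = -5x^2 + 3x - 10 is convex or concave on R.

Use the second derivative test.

f(x) = -5x^2 + 3x - 10
f'(x) = -10x + 3
f''(x) = -10
Since f''(x) = -10 < 0 for all x, f is concave on R.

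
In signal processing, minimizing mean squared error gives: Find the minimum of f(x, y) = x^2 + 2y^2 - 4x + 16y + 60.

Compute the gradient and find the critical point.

f(x,y) = x^2 + 2y^2 - 4x + 16y + 60
df/dx = 2x + (-4) = 0  =>  x = 2
df/dy = 4y + (16) = 0  =>  y = -4
f(2, -4) = 1*(2)^2 + 2*(-4)^2 + -4*(2) + 16*(-4) + 60 = 24
Hessian is diagonal with entries 2, 4 > 0, so this is a minimum.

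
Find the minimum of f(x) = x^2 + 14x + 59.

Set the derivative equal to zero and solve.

f(x) = x^2 + 14x + 59
f'(x) = 2x + (14) = 0
x = -14/2 = -7
f(-7) = 10
Since f''(x) = 2 > 0, this is a minimum.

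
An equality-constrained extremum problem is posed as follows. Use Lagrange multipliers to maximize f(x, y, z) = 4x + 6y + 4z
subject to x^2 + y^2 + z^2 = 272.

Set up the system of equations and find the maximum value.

Lagrange conditions: 4 = 2*lambda*x, 6 = 2*lambda*y, 4 = 2*lambda*z
So x:4 = y:6 = z:4, i.e. x = 4t, y = 6t, z = 4t
Constraint: t^2*(4^2 + 6^2 + 4^2) = 272
  t^2 * 68 = 272  =>  t = sqrt(4)
Maximum = 4*4t + 6*6t + 4*4t = 68*sqrt(4) = 136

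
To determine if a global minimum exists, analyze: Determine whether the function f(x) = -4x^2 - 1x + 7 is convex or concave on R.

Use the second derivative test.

f(x) = -4x^2 - 1x + 7
f'(x) = -8x - 1
f''(x) = -8
Since f''(x) = -8 < 0 for all x, f is concave on R.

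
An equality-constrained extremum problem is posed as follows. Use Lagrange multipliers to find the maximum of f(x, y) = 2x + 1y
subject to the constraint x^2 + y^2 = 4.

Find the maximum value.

Set up Lagrange conditions: grad f = lambda * grad g
  2 = 2*lambda*x
  1 = 2*lambda*y
From these: x/y = 2/1, so x = 2t, y = 1t for some t.
Substitute into constraint: (2t)^2 + (1t)^2 = 4
  t^2 * 5 = 4
  t = sqrt(4/5)
Maximum = 2*x + 1*y = (2^2 + 1^2)*t = 5 * sqrt(4/5) = sqrt(20)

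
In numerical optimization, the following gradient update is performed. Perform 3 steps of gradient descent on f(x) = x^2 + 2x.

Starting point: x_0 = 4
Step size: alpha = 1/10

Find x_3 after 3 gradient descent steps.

f(x) = x^2 + 2x, f'(x) = 2x + (2)
Step 1: f'(4) = 10, x_1 = 4 - 1/10 * 10 = 3
Step 2: f'(3) = 8, x_2 = 3 - 1/10 * 8 = 11/5
Step 3: f'(11/5) = 32/5, x_3 = 11/5 - 1/10 * 32/5 = 39/25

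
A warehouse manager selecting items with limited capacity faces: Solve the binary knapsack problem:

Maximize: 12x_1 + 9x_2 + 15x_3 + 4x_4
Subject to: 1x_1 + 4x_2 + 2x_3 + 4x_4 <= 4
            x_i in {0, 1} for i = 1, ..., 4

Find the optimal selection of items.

Items: item 1 (v=12, w=1), item 2 (v=9, w=4), item 3 (v=15, w=2), item 4 (v=4, w=4)
Capacity: 4
Checking all 16 subsets (w = total weight, v = total value):
  {}: w = 0, v = 0
  {1}: w = 1, v = 12
  {2}: w = 4, v = 9
  {3}: w = 2, v = 15
  {4}: w = 4, v = 4
  {1, 2}: w = 5 > 4, infeasible
  {1, 3}: w = 3, v = 27
  {1, 4}: w = 5 > 4, infeasible
  {2, 3}: w = 6 > 4, infeasible
  {2, 4}: w = 8 > 4, infeasible
  {3, 4}: w = 6 > 4, infeasible
  {1, 2, 3}: w = 7 > 4, infeasible
  {1, 2, 4}: w = 9 > 4, infeasible
  {1, 3, 4}: w = 7 > 4, infeasible
  {2, 3, 4}: w = 10 > 4, infeasible
  {1, 2, 3, 4}: w = 11 > 4, infeasible
Best feasible subset: items [1, 3]
Total weight: 3 <= 4, total value: 27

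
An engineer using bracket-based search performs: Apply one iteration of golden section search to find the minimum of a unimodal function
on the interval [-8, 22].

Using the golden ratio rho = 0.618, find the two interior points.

Golden section search on [-8, 22].
Golden ratio rho = 0.618 (approx).
Interior points:
  x_1 = -8 + (1-0.618)*30 = 3.4600
  x_2 = -8 + 0.618*30 = 10.5400
Compare f(x_1) and f(x_2) to determine which subinterval to keep.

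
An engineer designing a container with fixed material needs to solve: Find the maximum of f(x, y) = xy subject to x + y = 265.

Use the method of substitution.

Substitute y = 265 - x into f(x,y) = xy:
g(x) = x(265 - x) = 265x - x^2
g'(x) = 265 - 2x = 0  =>  x = 265/2
y = 265 - 265/2 = 265/2
Maximum value = (265/2) * (265/2) = 70225/4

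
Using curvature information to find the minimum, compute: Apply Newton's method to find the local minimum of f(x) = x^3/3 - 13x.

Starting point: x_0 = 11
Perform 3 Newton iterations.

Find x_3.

f(x) = x^3/3 - 13x
f'(x) = x^2 - 13, f''(x) = 2x
Newton update: x_{n+1} = x_n - (x_n^2 - 13)/(2*x_n)
Step 1: x_0 = 11, f'=108, f''=22, x_1 = 67/11
Step 2: x_1 = 67/11, f'=2916/121, f''=134/11, x_2 = 3031/737
Step 3: x_2 = 3031/737, f'=2125764/543169, f''=6062/737, x_3 = 8124079/2233847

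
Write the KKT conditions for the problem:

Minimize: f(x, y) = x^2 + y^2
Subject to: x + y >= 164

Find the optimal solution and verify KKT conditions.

KKT conditions for min x^2 + y^2 s.t. x + y >= 164:
Stationarity: 2x = mu, 2y = mu
So x = y = mu/2.
Complementary slackness: mu*(x + y - 164) = 0
Primal feasibility: x + y >= 164; dual feasibility: mu >= 0
If mu = 0 then x = y = 0, but 0 + 0 < 164 is infeasible, so the constraint is active.
Constraint active: x + y = 2*(mu/2) = 164 => mu = 164
x = y = 82, f = 13448
Verify: stationarity 2*82 = 164 = mu; primal 82 + 82 = 164 >= 164; dual mu = 164 >= 0; complementary slackness 164*(164 - 164) = 0. All KKT conditions hold.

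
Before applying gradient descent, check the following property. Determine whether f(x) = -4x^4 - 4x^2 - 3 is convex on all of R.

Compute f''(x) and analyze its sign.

f(x) = -4x^4 - 4x^2 - 3
f'(x) = -16x^3 + -8x
f''(x) = -48x^2 + -8
f''(x) = -48x^2 + -8 <= -8 < 0 for all x
Therefore, f is concave on R.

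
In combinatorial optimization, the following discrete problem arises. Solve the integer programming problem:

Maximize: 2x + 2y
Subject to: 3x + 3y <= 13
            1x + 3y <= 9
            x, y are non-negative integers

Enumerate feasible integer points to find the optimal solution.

Constraint 1: 3x + 3y <= 13
Constraint 2: 1x + 3y <= 9
Feasible x range (need y >= 0): 0 <= x <= min(13/3, 9/1) => x in {0, ..., 4}.
Enumerate feasible integer points row by row (the coefficient of y is 2 > 0, so for each x the largest feasible y gives the best value):
  x = 0: y <= min((13 - 3*0)/3, (9 - 1*0)/3) => y in {0, ..., 3}; best 2*0 + 2*3 = 6
  x = 1: y <= min((13 - 3*1)/3, (9 - 1*1)/3) => y in {0, ..., 2}; best 2*1 + 2*2 = 6
  x = 2: y <= min((13 - 3*2)/3, (9 - 1*2)/3) => y in {0, ..., 2}; best 2*2 + 2*2 = 8
  x = 3: y <= min((13 - 3*3)/3, (9 - 1*3)/3) => y in {0, ..., 1}; best 2*3 + 2*1 = 8
  x = 4: y <= min((13 - 3*4)/3, (9 - 1*4)/3) => y in {0}; best 2*4 + 2*0 = 8
The maximum 2x + 2y = 8 is achieved at x = 2, y = 2.
(The same value 8 is also attained at (3, 1), (4, 0).)
Check: 3*2 + 3*2 = 12 <= 13 and 1*2 + 3*2 = 8 <= 9.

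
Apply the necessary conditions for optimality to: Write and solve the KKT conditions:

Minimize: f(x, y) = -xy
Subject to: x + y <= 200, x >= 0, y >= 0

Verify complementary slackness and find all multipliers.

Problem: min -xy s.t. x + y <= 200 (multiplier lambda), x >= 0 (mu_x), y >= 0 (mu_y)
KKT stationarity: -y + lambda - mu_x = 0, -x + lambda - mu_y = 0, with lambda, mu_x, mu_y >= 0
Complementary slackness: lambda*(x + y - 200) = 0, mu_x*x = 0, mu_y*y = 0
If lambda = 0: y = -mu_x <= 0 and x = -mu_y <= 0 force x = y = 0 with f = 0; but x = y = 100 is feasible with f = -10000 < 0, so this is not the minimum. Hence lambda > 0 and x + y = 200.
Try x > 0, y > 0 (so mu_x = mu_y = 0): y = lambda, x = lambda => x = y = lambda
x + y = 200 => 2*lambda = 200 => lambda = 100
x* = y* = 100 > 0, consistent with mu_x = mu_y = 0.
(Any feasible point with x = 0 or y = 0 has f = 0 > -10000, so the minimum is not on those boundaries.)
min(-xy) = -10000 (i.e. max xy = 10000)
Multipliers: lambda = 100, mu_x = 0, mu_y = 0
Complementary slackness: lambda*(x + y - 200) = 100*(100 + 100 - 200) = 0, mu_x*x = 0*100 = 0, mu_y*y = 0*100 = 0. Satisfied.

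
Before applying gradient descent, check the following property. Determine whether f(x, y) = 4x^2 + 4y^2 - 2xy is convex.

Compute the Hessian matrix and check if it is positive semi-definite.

f(x,y) = 4x^2 + 4y^2 - 2xy
Hessian H = [[8, -2], [-2, 8]]
trace(H) = 16, det(H) = 60
Eigenvalues: (16 +/- sqrt(16)) / 2 = 10, 6
Since both eigenvalues > 0, f is convex.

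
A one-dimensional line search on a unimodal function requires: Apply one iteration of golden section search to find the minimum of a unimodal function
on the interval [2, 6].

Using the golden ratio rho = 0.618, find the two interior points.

Golden section search on [2, 6].
Golden ratio rho = 0.618 (approx).
Interior points:
  x_1 = 2 + (1-0.618)*4 = 3.5280
  x_2 = 2 + 0.618*4 = 4.4720
Compare f(x_1) and f(x_2) to determine which subinterval to keep.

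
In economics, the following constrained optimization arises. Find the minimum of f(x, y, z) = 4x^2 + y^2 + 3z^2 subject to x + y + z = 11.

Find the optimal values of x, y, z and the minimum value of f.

Using Lagrange multipliers on f = 4x^2 + y^2 + 3z^2 with constraint x + y + z = 11:
Conditions: 2*4*x = lambda, 2*1*y = lambda, 2*3*z = lambda
So x = lambda/8, y = lambda/2, z = lambda/6
Substituting into constraint: lambda * (19/24) = 11
lambda = 264/19
x = 33/19, y = 132/19, z = 44/19
Minimum value = 1452/19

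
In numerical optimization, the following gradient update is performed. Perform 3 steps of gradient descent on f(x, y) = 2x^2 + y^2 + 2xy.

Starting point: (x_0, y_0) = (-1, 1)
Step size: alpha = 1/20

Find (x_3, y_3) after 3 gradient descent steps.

f(x,y) = 2x^2 + y^2 + 2xy
grad_x = 4x + 2y, grad_y = 2y + 2x
Step 1: grad = (-2, 0), (-9/10, 1)
Step 2: grad = (-8/5, 1/5), (-41/50, 99/100)
Step 3: grad = (-13/10, 17/50), (-151/200, 973/1000)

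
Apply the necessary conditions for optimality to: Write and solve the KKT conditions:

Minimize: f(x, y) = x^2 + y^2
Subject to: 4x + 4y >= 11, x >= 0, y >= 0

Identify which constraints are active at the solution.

KKT conditions for min x^2 + y^2 s.t. 4x + 4y >= 11, x >= 0, y >= 0:
Stationarity: 2x = mu*4 + mu_x, 2y = mu*4 + mu_y, with mu, mu_x, mu_y >= 0
Complementary slackness: mu*(4x + 4y - 11) = 0, mu_x*x = 0, mu_y*y = 0
(0, 0) is infeasible (4*0 + 4*0 < 11), so if mu = 0 stationarity would force x = mu_x/2 >= 0, y = mu_y/2 >= 0 with mu_x*x = mu_y*y = 0, i.e. x = y = 0: contradiction. Hence mu > 0 and 4x + 4y = 11 is active.
Try x > 0, y > 0 (so mu_x = mu_y = 0): x = 4*mu/2, y = 4*mu/2
Substitute: 4*(4*mu/2) + 4*(4*mu/2) = 11
  mu*32/2 = 11 => mu = 11/16
x* = 11/8 > 0, y* = 11/8 > 0, consistent with mu_x = mu_y = 0.
f is convex and the constraints are linear, so this KKT point is the global minimum.
f* = 121/32
Active constraints: 4x + 4y >= 11 (holds with equality, mu = 11/16 > 0); x >= 0 and y >= 0 are inactive (mu_x = mu_y = 0).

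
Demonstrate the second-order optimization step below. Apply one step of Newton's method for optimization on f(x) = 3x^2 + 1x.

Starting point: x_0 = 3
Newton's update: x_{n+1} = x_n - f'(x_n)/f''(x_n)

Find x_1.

f(x) = 3x^2 + 1x
f'(x) = 6x + (1), f''(x) = 6
Newton step: x_1 = x_0 - f'(x_0)/f''(x_0)
f'(3) = 19
x_1 = 3 - 19/6 = -1/6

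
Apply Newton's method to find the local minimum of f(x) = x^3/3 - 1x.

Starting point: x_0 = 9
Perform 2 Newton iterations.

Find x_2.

f(x) = x^3/3 - 1x
f'(x) = x^2 - 1, f''(x) = 2x
Newton update: x_{n+1} = x_n - (x_n^2 - 1)/(2*x_n)
Step 1: x_0 = 9, f'=80, f''=18, x_1 = 41/9
Step 2: x_1 = 41/9, f'=1600/81, f''=82/9, x_2 = 881/369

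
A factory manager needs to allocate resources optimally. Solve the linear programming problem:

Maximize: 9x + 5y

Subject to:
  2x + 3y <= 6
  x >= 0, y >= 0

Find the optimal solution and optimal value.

The feasible region has vertices at [(0, 0), (3, 0), (0, 2)].
Checking objective 9x + 5y at each vertex:
  (0, 0): 9*0 + 5*0 = 0
  (3, 0): 9*3 + 5*0 = 27
  (0, 2): 9*0 + 5*2 = 10
Maximum is 27 at (3, 0).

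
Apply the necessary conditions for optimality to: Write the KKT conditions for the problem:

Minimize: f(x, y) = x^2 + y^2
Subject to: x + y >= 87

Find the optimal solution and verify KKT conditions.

KKT conditions for min x^2 + y^2 s.t. x + y >= 87:
Stationarity: 2x = mu, 2y = mu
So x = y = mu/2.
Complementary slackness: mu*(x + y - 87) = 0
Primal feasibility: x + y >= 87; dual feasibility: mu >= 0
If mu = 0 then x = y = 0, but 0 + 0 < 87 is infeasible, so the constraint is active.
Constraint active: x + y = 2*(mu/2) = 87 => mu = 87
x = y = 87/2, f = 7569/2
Verify: stationarity 2*(87/2) = 87 = mu; primal 87/2 + 87/2 = 87 >= 87; dual mu = 87 >= 0; complementary slackness 87*(87 - 87) = 0. All KKT conditions hold.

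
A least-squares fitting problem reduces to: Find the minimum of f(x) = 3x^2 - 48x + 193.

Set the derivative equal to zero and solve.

f(x) = 3x^2 - 48x + 193
f'(x) = 6x + (-48) = 0
x = 48/6 = 8
f(8) = 1
Since f''(x) = 6 > 0, this is a minimum.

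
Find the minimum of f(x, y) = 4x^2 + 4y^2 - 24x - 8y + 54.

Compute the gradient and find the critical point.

f(x,y) = 4x^2 + 4y^2 - 24x - 8y + 54
df/dx = 8x + (-24) = 0  =>  x = 3
df/dy = 8y + (-8) = 0  =>  y = 1
f(3, 1) = 4*(3)^2 + 4*(1)^2 + -24*(3) + -8*(1) + 54 = 14
Hessian is diagonal with entries 8, 8 > 0, so this is a minimum.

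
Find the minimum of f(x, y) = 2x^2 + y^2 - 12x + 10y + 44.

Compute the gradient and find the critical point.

f(x,y) = 2x^2 + y^2 - 12x + 10y + 44
df/dx = 4x + (-12) = 0  =>  x = 3
df/dy = 2y + (10) = 0  =>  y = -5
f(3, -5) = 2*(3)^2 + 1*(-5)^2 + -12*(3) + 10*(-5) + 44 = 1
Hessian is diagonal with entries 4, 2 > 0, so this is a minimum.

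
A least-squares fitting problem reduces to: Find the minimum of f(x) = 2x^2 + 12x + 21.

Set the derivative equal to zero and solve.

f(x) = 2x^2 + 12x + 21
f'(x) = 4x + (12) = 0
x = -12/4 = -3
f(-3) = 3
Since f''(x) = 4 > 0, this is a minimum.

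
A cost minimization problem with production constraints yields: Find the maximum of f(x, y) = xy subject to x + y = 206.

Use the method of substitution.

Substitute y = 206 - x into f(x,y) = xy:
g(x) = x(206 - x) = 206x - x^2
g'(x) = 206 - 2x = 0  =>  x = 103
y = 206 - 103 = 103
Maximum value = 103 * 103 = 10609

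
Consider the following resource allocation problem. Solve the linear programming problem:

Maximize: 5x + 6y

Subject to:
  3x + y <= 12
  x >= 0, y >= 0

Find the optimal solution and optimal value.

The feasible region has vertices at [(0, 0), (4, 0), (0, 12)].
Checking objective 5x + 6y at each vertex:
  (0, 0): 5*0 + 6*0 = 0
  (4, 0): 5*4 + 6*0 = 20
  (0, 12): 5*0 + 6*12 = 72
Maximum is 72 at (0, 12).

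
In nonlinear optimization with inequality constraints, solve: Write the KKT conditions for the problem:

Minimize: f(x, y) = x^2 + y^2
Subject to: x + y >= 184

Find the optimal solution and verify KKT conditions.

KKT conditions for min x^2 + y^2 s.t. x + y >= 184:
Stationarity: 2x = mu, 2y = mu
So x = y = mu/2.
Complementary slackness: mu*(x + y - 184) = 0
Primal feasibility: x + y >= 184; dual feasibility: mu >= 0
If mu = 0 then x = y = 0, but 0 + 0 < 184 is infeasible, so the constraint is active.
Constraint active: x + y = 2*(mu/2) = 184 => mu = 184
x = y = 92, f = 16928
Verify: stationarity 2*92 = 184 = mu; primal 92 + 92 = 184 >= 184; dual mu = 184 >= 0; complementary slackness 184*(184 - 184) = 0. All KKT conditions hold.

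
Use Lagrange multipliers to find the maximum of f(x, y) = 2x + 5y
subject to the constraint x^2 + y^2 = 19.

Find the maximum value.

Set up Lagrange conditions: grad f = lambda * grad g
  2 = 2*lambda*x
  5 = 2*lambda*y
From these: x/y = 2/5, so x = 2t, y = 5t for some t.
Substitute into constraint: (2t)^2 + (5t)^2 = 19
  t^2 * 29 = 19
  t = sqrt(19/29)
Maximum = 2*x + 5*y = (2^2 + 5^2)*t = 29 * sqrt(19/29) = sqrt(551)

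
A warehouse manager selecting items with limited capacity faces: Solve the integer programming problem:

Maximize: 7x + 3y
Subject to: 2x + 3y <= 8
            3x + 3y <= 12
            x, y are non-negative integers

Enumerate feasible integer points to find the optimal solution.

Constraint 1: 2x + 3y <= 8
Constraint 2: 3x + 3y <= 12
Feasible x range (need y >= 0): 0 <= x <= min(8/2, 12/3) => x in {0, ..., 4}.
Enumerate feasible integer points row by row (the coefficient of y is 3 > 0, so for each x the largest feasible y gives the best value):
  x = 0: y <= min((8 - 2*0)/3, (12 - 3*0)/3) => y in {0, ..., 2}; best 7*0 + 3*2 = 6
  x = 1: y <= min((8 - 2*1)/3, (12 - 3*1)/3) => y in {0, ..., 2}; best 7*1 + 3*2 = 13
  x = 2: y <= min((8 - 2*2)/3, (12 - 3*2)/3) => y in {0, ..., 1}; best 7*2 + 3*1 = 17
  x = 3: y <= min((8 - 2*3)/3, (12 - 3*3)/3) => y in {0}; best 7*3 + 3*0 = 21
  x = 4: y <= min((8 - 2*4)/3, (12 - 3*4)/3) => y in {0}; best 7*4 + 3*0 = 28
The maximum 7x + 3y = 28 is achieved at x = 4, y = 0.
Check: 2*4 + 3*0 = 8 <= 8 and 3*4 + 3*0 = 12 <= 12.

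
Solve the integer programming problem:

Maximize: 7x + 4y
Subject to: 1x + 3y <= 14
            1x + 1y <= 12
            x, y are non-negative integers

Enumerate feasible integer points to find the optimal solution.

Constraint 1: 1x + 3y <= 14
Constraint 2: 1x + 1y <= 12
Feasible x range (need y >= 0): 0 <= x <= min(14/1, 12/1) => x in {0, ..., 12}.
Enumerate feasible integer points row by row (the coefficient of y is 4 > 0, so for each x the largest feasible y gives the best value):
  x = 0: y <= min((14 - 1*0)/3, (12 - 1*0)/1) => y in {0, ..., 4}; best 7*0 + 4*4 = 16
  x = 1: y <= min((14 - 1*1)/3, (12 - 1*1)/1) => y in {0, ..., 4}; best 7*1 + 4*4 = 23
  x = 2: y <= min((14 - 1*2)/3, (12 - 1*2)/1) => y in {0, ..., 4}; best 7*2 + 4*4 = 30
  x = 3: y <= min((14 - 1*3)/3, (12 - 1*3)/1) => y in {0, ..., 3}; best 7*3 + 4*3 = 33
  x = 4: y <= min((14 - 1*4)/3, (12 - 1*4)/1) => y in {0, ..., 3}; best 7*4 + 4*3 = 40
  x = 5: y <= min((14 - 1*5)/3, (12 - 1*5)/1) => y in {0, ..., 3}; best 7*5 + 4*3 = 47
  x = 6: y <= min((14 - 1*6)/3, (12 - 1*6)/1) => y in {0, ..., 2}; best 7*6 + 4*2 = 50
  x = 7: y <= min((14 - 1*7)/3, (12 - 1*7)/1) => y in {0, ..., 2}; best 7*7 + 4*2 = 57
  x = 8: y <= min((14 - 1*8)/3, (12 - 1*8)/1) => y in {0, ..., 2}; best 7*8 + 4*2 = 64
  x = 9: y <= min((14 - 1*9)/3, (12 - 1*9)/1) => y in {0, ..., 1}; best 7*9 + 4*1 = 67
  x = 10: y <= min((14 - 1*10)/3, (12 - 1*10)/1) => y in {0, ..., 1}; best 7*10 + 4*1 = 74
  x = 11: y <= min((14 - 1*11)/3, (12 - 1*11)/1) => y in {0, ..., 1}; best 7*11 + 4*1 = 81
  x = 12: y <= min((14 - 1*12)/3, (12 - 1*12)/1) => y in {0}; best 7*12 + 4*0 = 84
The maximum 7x + 4y = 84 is achieved at x = 12, y = 0.
Check: 1*12 + 3*0 = 12 <= 14 and 1*12 + 1*0 = 12 <= 12.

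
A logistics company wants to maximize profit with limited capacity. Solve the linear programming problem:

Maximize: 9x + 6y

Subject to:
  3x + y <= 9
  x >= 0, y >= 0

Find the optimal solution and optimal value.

The feasible region has vertices at [(0, 0), (3, 0), (0, 9)].
Checking objective 9x + 6y at each vertex:
  (0, 0): 9*0 + 6*0 = 0
  (3, 0): 9*3 + 6*0 = 27
  (0, 9): 9*0 + 6*9 = 54
Maximum is 54 at (0, 9).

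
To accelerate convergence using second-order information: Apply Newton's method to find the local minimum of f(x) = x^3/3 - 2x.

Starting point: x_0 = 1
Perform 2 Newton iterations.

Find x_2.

f(x) = x^3/3 - 2x
f'(x) = x^2 - 2, f''(x) = 2x
Newton update: x_{n+1} = x_n - (x_n^2 - 2)/(2*x_n)
Step 1: x_0 = 1, f'=-1, f''=2, x_1 = 3/2
Step 2: x_1 = 3/2, f'=1/4, f''=3, x_2 = 17/12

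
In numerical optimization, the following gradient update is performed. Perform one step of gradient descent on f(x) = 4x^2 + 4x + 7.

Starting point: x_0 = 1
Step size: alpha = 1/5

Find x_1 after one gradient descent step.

f(x) = 4x^2 + 4x + 7
f'(x) = 8x + 4
f'(1) = 8*1 + (4) = 12
x_1 = x_0 - alpha * f'(x_0) = 1 - 1/5 * 12 = -7/5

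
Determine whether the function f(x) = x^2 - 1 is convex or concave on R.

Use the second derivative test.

f(x) = x^2 - 1
f'(x) = 2x + 0
f''(x) = 2
Since f''(x) = 2 > 0 for all x, f is convex on R.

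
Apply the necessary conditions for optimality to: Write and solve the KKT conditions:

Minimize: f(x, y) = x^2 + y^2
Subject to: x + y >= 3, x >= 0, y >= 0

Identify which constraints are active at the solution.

KKT conditions for min x^2 + y^2 s.t. 1x + 1y >= 3, x >= 0, y >= 0:
Stationarity: 2x = mu*1 + mu_x, 2y = mu*1 + mu_y, with mu, mu_x, mu_y >= 0
Complementary slackness: mu*(x + y - 3) = 0, mu_x*x = 0, mu_y*y = 0
(0, 0) is infeasible (1*0 + 1*0 < 3), so if mu = 0 stationarity would force x = mu_x/2 >= 0, y = mu_y/2 >= 0 with mu_x*x = mu_y*y = 0, i.e. x = y = 0: contradiction. Hence mu > 0 and x + y = 3 is active.
Try x > 0, y > 0 (so mu_x = mu_y = 0): x = 1*mu/2, y = 1*mu/2
Substitute: 1*(1*mu/2) + 1*(1*mu/2) = 3
  mu*2/2 = 3 => mu = 3
x* = 3/2 > 0, y* = 3/2 > 0, consistent with mu_x = mu_y = 0.
f is convex and the constraints are linear, so this KKT point is the global minimum.
f* = 9/2
Active constraints: x + y >= 3 (holds with equality, mu = 3 > 0); x >= 0 and y >= 0 are inactive (mu_x = mu_y = 0).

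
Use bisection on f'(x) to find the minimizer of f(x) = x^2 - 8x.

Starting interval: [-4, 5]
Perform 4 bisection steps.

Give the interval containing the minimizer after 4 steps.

Finding critical point of f(x) = x^2 - 8x using bisection on f'(x) = 2x + -8.
f'(x) = 0 when x = 4.
Starting interval: [-4, 5]
Step 1: mid = 1/2, f'(mid) = -7, new interval = [1/2, 5]
Step 2: mid = 11/4, f'(mid) = -5/2, new interval = [11/4, 5]
Step 3: mid = 31/8, f'(mid) = -1/4, new interval = [31/8, 5]
Step 4: mid = 71/16, f'(mid) = 7/8, new interval = [31/8, 71/16]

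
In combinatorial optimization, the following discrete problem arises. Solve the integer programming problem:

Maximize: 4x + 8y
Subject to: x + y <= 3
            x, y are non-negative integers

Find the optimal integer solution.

Objective: 4x + 8y, constraint: x + y <= 3
Coefficient of y is 8 > coefficient of x is 4, so allocate the entire budget to y.
Optimal: x = 0, y = 3, value = 24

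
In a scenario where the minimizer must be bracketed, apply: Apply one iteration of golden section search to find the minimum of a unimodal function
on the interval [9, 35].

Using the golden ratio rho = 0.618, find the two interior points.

Golden section search on [9, 35].
Golden ratio rho = 0.618 (approx).
Interior points:
  x_1 = 9 + (1-0.618)*26 = 18.9320
  x_2 = 9 + 0.618*26 = 25.0680
Compare f(x_1) and f(x_2) to determine which subinterval to keep.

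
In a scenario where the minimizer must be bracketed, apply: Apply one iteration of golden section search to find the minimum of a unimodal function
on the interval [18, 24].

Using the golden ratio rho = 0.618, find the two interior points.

Golden section search on [18, 24].
Golden ratio rho = 0.618 (approx).
Interior points:
  x_1 = 18 + (1-0.618)*6 = 20.2920
  x_2 = 18 + 0.618*6 = 21.7080
Compare f(x_1) and f(x_2) to determine which subinterval to keep.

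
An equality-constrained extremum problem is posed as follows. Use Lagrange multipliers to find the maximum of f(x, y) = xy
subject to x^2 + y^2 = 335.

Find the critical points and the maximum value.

Lagrange conditions: y = 2*lambda*x and x = 2*lambda*y
If x = 0 then y = 0, violating the constraint, so x, y != 0.
Dividing: y/x = x/y => x^2 = y^2 => y = x or y = -x
Constraint: 2x^2 = 335 => x^2 = 335/2 => x = +/-sqrt(335/2)
Critical points: (sqrt(335/2), sqrt(335/2)), (-sqrt(335/2), -sqrt(335/2)), (sqrt(335/2), -sqrt(335/2)), (-sqrt(335/2), sqrt(335/2))
  y = x:  xy = x^2 = 335/2  at (sqrt(335/2), sqrt(335/2)) and (-sqrt(335/2), -sqrt(335/2))
  y = -x: xy = -x^2 = -335/2 at (sqrt(335/2), -sqrt(335/2)) and (-sqrt(335/2), sqrt(335/2))
Maximum xy = 335/2 at (sqrt(335/2), sqrt(335/2)) and (-sqrt(335/2), -sqrt(335/2))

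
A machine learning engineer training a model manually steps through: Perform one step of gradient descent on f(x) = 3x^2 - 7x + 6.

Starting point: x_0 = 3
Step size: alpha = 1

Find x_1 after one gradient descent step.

f(x) = 3x^2 - 7x + 6
f'(x) = 6x - 7
f'(3) = 6*3 + (-7) = 11
x_1 = x_0 - alpha * f'(x_0) = 3 - 1 * 11 = -8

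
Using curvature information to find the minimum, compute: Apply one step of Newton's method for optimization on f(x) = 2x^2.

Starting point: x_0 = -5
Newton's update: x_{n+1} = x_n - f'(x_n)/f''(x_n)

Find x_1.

f(x) = 2x^2
f'(x) = 4x + (0), f''(x) = 4
Newton step: x_1 = x_0 - f'(x_0)/f''(x_0)
f'(-5) = -20
x_1 = -5 - -20/4 = 0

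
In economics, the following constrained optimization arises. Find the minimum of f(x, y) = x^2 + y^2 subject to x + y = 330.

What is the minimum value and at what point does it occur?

Substitute y = 330 - x into f(x,y) = x^2 + y^2:
g(x) = x^2 + (330 - x)^2 = 2x^2 - 660x + 108900
g'(x) = 4x - 660 = 0  =>  x = 165
y = 330 - 165 = 165
Minimum value = 165^2 + 165^2 = 54450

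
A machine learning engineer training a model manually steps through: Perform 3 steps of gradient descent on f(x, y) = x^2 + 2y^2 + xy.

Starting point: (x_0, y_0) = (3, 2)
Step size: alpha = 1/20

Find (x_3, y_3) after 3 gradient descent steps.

f(x,y) = x^2 + 2y^2 + xy
grad_x = 2x + 1y, grad_y = 4y + 1x
Step 1: grad = (8, 11), (13/5, 29/20)
Step 2: grad = (133/20, 42/5), (907/400, 103/100)
Step 3: grad = (1113/200, 511/80), (7957/4000, 1137/1600)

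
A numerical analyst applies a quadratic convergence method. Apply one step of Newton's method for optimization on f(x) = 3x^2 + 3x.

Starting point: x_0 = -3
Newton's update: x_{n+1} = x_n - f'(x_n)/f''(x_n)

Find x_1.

f(x) = 3x^2 + 3x
f'(x) = 6x + (3), f''(x) = 6
Newton step: x_1 = x_0 - f'(x_0)/f''(x_0)
f'(-3) = -15
x_1 = -3 - -15/6 = -1/2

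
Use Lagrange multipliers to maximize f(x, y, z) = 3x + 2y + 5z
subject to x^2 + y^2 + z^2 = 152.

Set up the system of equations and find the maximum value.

Lagrange conditions: 3 = 2*lambda*x, 2 = 2*lambda*y, 5 = 2*lambda*z
So x:3 = y:2 = z:5, i.e. x = 3t, y = 2t, z = 5t
Constraint: t^2*(3^2 + 2^2 + 5^2) = 152
  t^2 * 38 = 152  =>  t = sqrt(4)
Maximum = 3*3t + 2*2t + 5*5t = 38*sqrt(4) = 76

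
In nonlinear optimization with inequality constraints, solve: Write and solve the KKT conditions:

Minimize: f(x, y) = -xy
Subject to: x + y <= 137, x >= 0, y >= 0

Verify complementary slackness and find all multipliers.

Problem: min -xy s.t. x + y <= 137 (multiplier lambda), x >= 0 (mu_x), y >= 0 (mu_y)
KKT stationarity: -y + lambda - mu_x = 0, -x + lambda - mu_y = 0, with lambda, mu_x, mu_y >= 0
Complementary slackness: lambda*(x + y - 137) = 0, mu_x*x = 0, mu_y*y = 0
If lambda = 0: y = -mu_x <= 0 and x = -mu_y <= 0 force x = y = 0 with f = 0; but x = y = 137/2 is feasible with f = -18769/4 < 0, so this is not the minimum. Hence lambda > 0 and x + y = 137.
Try x > 0, y > 0 (so mu_x = mu_y = 0): y = lambda, x = lambda => x = y = lambda
x + y = 137 => 2*lambda = 137 => lambda = 137/2
x* = y* = 137/2 > 0, consistent with mu_x = mu_y = 0.
(Any feasible point with x = 0 or y = 0 has f = 0 > -18769/4, so the minimum is not on those boundaries.)
min(-xy) = -18769/4 (i.e. max xy = 18769/4)
Multipliers: lambda = 137/2, mu_x = 0, mu_y = 0
Complementary slackness: lambda*(x + y - 137) = 137/2*(137/2 + 137/2 - 137) = 0, mu_x*x = 0*137/2 = 0, mu_y*y = 0*137/2 = 0. Satisfied.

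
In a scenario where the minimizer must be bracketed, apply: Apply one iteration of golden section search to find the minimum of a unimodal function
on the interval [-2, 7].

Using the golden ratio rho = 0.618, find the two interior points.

Golden section search on [-2, 7].
Golden ratio rho = 0.618 (approx).
Interior points:
  x_1 = -2 + (1-0.618)*9 = 1.4380
  x_2 = -2 + 0.618*9 = 3.5620
Compare f(x_1) and f(x_2) to determine which subinterval to keep.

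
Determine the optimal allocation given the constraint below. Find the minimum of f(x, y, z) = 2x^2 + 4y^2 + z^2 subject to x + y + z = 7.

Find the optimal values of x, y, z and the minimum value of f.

Using Lagrange multipliers on f = 2x^2 + 4y^2 + z^2 with constraint x + y + z = 7:
Conditions: 2*2*x = lambda, 2*4*y = lambda, 2*1*z = lambda
So x = lambda/4, y = lambda/8, z = lambda/2
Substituting into constraint: lambda * (7/8) = 7
lambda = 8
x = 2, y = 1, z = 4
Minimum value = 28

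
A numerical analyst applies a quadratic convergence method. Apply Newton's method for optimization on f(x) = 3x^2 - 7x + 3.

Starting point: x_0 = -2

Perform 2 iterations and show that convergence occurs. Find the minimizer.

f(x) = 3x^2 - 7x + 3, f'(x) = 6x + (-7), f''(x) = 6
Step 1: f'(-2) = -19, x_1 = -2 - -19/6 = 7/6
Step 2: f'(7/6) = 0, x_2 = 7/6 (converged)
Newton's method converges in 1 step for quadratics.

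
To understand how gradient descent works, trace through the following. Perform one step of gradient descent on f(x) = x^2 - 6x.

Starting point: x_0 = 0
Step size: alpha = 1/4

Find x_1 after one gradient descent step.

f(x) = x^2 - 6x
f'(x) = 2x - 6
f'(0) = 2*0 + (-6) = -6
x_1 = x_0 - alpha * f'(x_0) = 0 - 1/4 * -6 = 3/2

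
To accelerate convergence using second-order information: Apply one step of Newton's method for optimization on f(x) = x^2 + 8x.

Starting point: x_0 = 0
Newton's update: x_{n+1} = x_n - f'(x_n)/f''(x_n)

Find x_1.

f(x) = x^2 + 8x
f'(x) = 2x + (8), f''(x) = 2
Newton step: x_1 = x_0 - f'(x_0)/f''(x_0)
f'(0) = 8
x_1 = 0 - 8/2 = -4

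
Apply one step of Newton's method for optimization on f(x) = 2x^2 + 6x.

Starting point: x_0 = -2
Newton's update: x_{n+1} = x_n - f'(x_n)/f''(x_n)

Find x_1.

f(x) = 2x^2 + 6x
f'(x) = 4x + (6), f''(x) = 4
Newton step: x_1 = x_0 - f'(x_0)/f''(x_0)
f'(-2) = -2
x_1 = -2 - -2/4 = -3/2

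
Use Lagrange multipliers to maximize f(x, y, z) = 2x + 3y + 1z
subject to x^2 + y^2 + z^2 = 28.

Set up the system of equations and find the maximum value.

Lagrange conditions: 2 = 2*lambda*x, 3 = 2*lambda*y, 1 = 2*lambda*z
So x:2 = y:3 = z:1, i.e. x = 2t, y = 3t, z = 1t
Constraint: t^2*(2^2 + 3^2 + 1^2) = 28
  t^2 * 14 = 28  =>  t = sqrt(2)
Maximum = 2*2t + 3*3t + 1*1t = 14*sqrt(2) = sqrt(392)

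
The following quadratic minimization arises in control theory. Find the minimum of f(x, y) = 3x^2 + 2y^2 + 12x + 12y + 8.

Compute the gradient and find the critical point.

f(x,y) = 3x^2 + 2y^2 + 12x + 12y + 8
df/dx = 6x + (12) = 0  =>  x = -2
df/dy = 4y + (12) = 0  =>  y = -3
f(-2, -3) = 3*(-2)^2 + 2*(-3)^2 + 12*(-2) + 12*(-3) + 8 = -22
Hessian is diagonal with entries 6, 4 > 0, so this is a minimum.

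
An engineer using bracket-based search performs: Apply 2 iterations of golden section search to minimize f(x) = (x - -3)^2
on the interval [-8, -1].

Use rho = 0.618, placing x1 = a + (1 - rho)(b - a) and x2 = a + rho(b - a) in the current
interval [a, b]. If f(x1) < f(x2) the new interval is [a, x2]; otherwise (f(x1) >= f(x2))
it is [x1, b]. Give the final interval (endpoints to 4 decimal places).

Golden section search for min of f(x) = (x - -3)^2 on [-8, -1].
Each step: x1 = a + (1 - rho)(b - a), x2 = a + rho(b - a); if f(x1) < f(x2) keep [a, x2], otherwise keep [x1, b].
Step 1: [-8.0000, -1.0000], x1=-5.3260 (f=5.4103), x2=-3.6740 (f=0.4543); f(x1) > f(x2) => keep [-5.3260, -1.0000]
Step 2: [-5.3260, -1.0000], x1=-3.6735 (f=0.4536), x2=-2.6525 (f=0.1207); f(x1) > f(x2) => keep [-3.6735, -1.0000]
Final interval: [-3.6735, -1.0000]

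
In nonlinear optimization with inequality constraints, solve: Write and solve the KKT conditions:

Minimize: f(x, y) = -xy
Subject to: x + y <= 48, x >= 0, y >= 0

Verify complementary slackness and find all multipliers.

Problem: min -xy s.t. x + y <= 48 (multiplier lambda), x >= 0 (mu_x), y >= 0 (mu_y)
KKT stationarity: -y + lambda - mu_x = 0, -x + lambda - mu_y = 0, with lambda, mu_x, mu_y >= 0
Complementary slackness: lambda*(x + y - 48) = 0, mu_x*x = 0, mu_y*y = 0
If lambda = 0: y = -mu_x <= 0 and x = -mu_y <= 0 force x = y = 0 with f = 0; but x = y = 24 is feasible with f = -576 < 0, so this is not the minimum. Hence lambda > 0 and x + y = 48.
Try x > 0, y > 0 (so mu_x = mu_y = 0): y = lambda, x = lambda => x = y = lambda
x + y = 48 => 2*lambda = 48 => lambda = 24
x* = y* = 24 > 0, consistent with mu_x = mu_y = 0.
(Any feasible point with x = 0 or y = 0 has f = 0 > -576, so the minimum is not on those boundaries.)
min(-xy) = -576 (i.e. max xy = 576)
Multipliers: lambda = 24, mu_x = 0, mu_y = 0
Complementary slackness: lambda*(x + y - 48) = 24*(24 + 24 - 48) = 0, mu_x*x = 0*24 = 0, mu_y*y = 0*24 = 0. Satisfied.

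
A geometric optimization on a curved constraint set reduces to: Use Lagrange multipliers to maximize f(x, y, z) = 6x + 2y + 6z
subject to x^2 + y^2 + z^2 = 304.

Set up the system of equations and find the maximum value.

Lagrange conditions: 6 = 2*lambda*x, 2 = 2*lambda*y, 6 = 2*lambda*z
So x:6 = y:2 = z:6, i.e. x = 6t, y = 2t, z = 6t
Constraint: t^2*(6^2 + 2^2 + 6^2) = 304
  t^2 * 76 = 304  =>  t = sqrt(4)
Maximum = 6*6t + 2*2t + 6*6t = 76*sqrt(4) = 152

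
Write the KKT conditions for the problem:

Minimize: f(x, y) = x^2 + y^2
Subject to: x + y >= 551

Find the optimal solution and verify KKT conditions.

KKT conditions for min x^2 + y^2 s.t. x + y >= 551:
Stationarity: 2x = mu, 2y = mu
So x = y = mu/2.
Complementary slackness: mu*(x + y - 551) = 0
Primal feasibility: x + y >= 551; dual feasibility: mu >= 0
If mu = 0 then x = y = 0, but 0 + 0 < 551 is infeasible, so the constraint is active.
Constraint active: x + y = 2*(mu/2) = 551 => mu = 551
x = y = 551/2, f = 303601/2
Verify: stationarity 2*(551/2) = 551 = mu; primal 551/2 + 551/2 = 551 >= 551; dual mu = 551 >= 0; complementary slackness 551*(551 - 551) = 0. All KKT conditions hold.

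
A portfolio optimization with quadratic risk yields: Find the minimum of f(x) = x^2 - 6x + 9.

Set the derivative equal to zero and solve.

f(x) = x^2 - 6x + 9
f'(x) = 2x + (-6) = 0
x = 6/2 = 3
f(3) = 0
Since f''(x) = 2 > 0, this is a minimum.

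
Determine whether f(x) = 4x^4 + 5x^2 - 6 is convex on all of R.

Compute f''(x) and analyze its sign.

f(x) = 4x^4 + 5x^2 - 6
f'(x) = 16x^3 + 10x
f''(x) = 48x^2 + 10
f''(x) = 48x^2 + 10 >= 10 > 0 for all x
Therefore, f is convex on R.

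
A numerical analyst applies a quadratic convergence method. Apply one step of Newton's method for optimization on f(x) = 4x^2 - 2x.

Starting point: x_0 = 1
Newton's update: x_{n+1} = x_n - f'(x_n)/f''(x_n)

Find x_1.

f(x) = 4x^2 - 2x
f'(x) = 8x + (-2), f''(x) = 8
Newton step: x_1 = x_0 - f'(x_0)/f''(x_0)
f'(1) = 6
x_1 = 1 - 6/8 = 1/4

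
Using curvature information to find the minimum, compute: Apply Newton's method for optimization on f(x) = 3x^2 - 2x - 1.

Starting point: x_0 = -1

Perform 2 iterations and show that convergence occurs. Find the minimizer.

f(x) = 3x^2 - 2x - 1, f'(x) = 6x + (-2), f''(x) = 6
Step 1: f'(-1) = -8, x_1 = -1 - -8/6 = 1/3
Step 2: f'(1/3) = 0, x_2 = 1/3 (converged)
Newton's method converges in 1 step for quadratics.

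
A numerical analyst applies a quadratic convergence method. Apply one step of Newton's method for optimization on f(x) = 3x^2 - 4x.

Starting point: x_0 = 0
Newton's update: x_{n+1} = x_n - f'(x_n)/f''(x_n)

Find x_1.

f(x) = 3x^2 - 4x
f'(x) = 6x + (-4), f''(x) = 6
Newton step: x_1 = x_0 - f'(x_0)/f''(x_0)
f'(0) = -4
x_1 = 0 - -4/6 = 2/3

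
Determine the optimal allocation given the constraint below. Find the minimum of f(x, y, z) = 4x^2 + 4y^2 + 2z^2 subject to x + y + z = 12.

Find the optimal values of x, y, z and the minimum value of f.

Using Lagrange multipliers on f = 4x^2 + 4y^2 + 2z^2 with constraint x + y + z = 12:
Conditions: 2*4*x = lambda, 2*4*y = lambda, 2*2*z = lambda
So x = lambda/8, y = lambda/8, z = lambda/4
Substituting into constraint: lambda * (1/2) = 12
lambda = 24
x = 3, y = 3, z = 6
Minimum value = 144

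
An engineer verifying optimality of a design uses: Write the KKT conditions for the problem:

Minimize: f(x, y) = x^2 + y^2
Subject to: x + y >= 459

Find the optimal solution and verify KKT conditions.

KKT conditions for min x^2 + y^2 s.t. x + y >= 459:
Stationarity: 2x = mu, 2y = mu
So x = y = mu/2.
Complementary slackness: mu*(x + y - 459) = 0
Primal feasibility: x + y >= 459; dual feasibility: mu >= 0
If mu = 0 then x = y = 0, but 0 + 0 < 459 is infeasible, so the constraint is active.
Constraint active: x + y = 2*(mu/2) = 459 => mu = 459
x = y = 459/2, f = 210681/2
Verify: stationarity 2*(459/2) = 459 = mu; primal 459/2 + 459/2 = 459 >= 459; dual mu = 459 >= 0; complementary slackness 459*(459 - 459) = 0. All KKT conditions hold.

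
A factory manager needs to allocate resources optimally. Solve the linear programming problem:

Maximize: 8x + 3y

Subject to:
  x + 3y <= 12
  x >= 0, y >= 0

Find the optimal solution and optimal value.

The feasible region has vertices at [(0, 0), (12, 0), (0, 4)].
Checking objective 8x + 3y at each vertex:
  (0, 0): 8*0 + 3*0 = 0
  (12, 0): 8*12 + 3*0 = 96
  (0, 4): 8*0 + 3*4 = 12
Maximum is 96 at (12, 0).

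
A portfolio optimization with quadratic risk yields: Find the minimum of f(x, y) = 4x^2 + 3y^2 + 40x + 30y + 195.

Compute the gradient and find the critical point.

f(x,y) = 4x^2 + 3y^2 + 40x + 30y + 195
df/dx = 8x + (40) = 0  =>  x = -5
df/dy = 6y + (30) = 0  =>  y = -5
f(-5, -5) = 4*(-5)^2 + 3*(-5)^2 + 40*(-5) + 30*(-5) + 195 = 20
Hessian is diagonal with entries 8, 6 > 0, so this is a minimum.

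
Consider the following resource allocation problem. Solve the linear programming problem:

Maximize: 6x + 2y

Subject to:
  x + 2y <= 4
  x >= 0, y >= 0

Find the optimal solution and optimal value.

The feasible region has vertices at [(0, 0), (4, 0), (0, 2)].
Checking objective 6x + 2y at each vertex:
  (0, 0): 6*0 + 2*0 = 0
  (4, 0): 6*4 + 2*0 = 24
  (0, 2): 6*0 + 2*2 = 4
Maximum is 24 at (4, 0).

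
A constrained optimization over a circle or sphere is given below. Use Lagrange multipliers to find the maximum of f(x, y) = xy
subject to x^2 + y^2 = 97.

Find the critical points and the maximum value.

Lagrange conditions: y = 2*lambda*x and x = 2*lambda*y
If x = 0 then y = 0, violating the constraint, so x, y != 0.
Dividing: y/x = x/y => x^2 = y^2 => y = x or y = -x
Constraint: 2x^2 = 97 => x^2 = 97/2 => x = +/-sqrt(97/2)
Critical points: (sqrt(97/2), sqrt(97/2)), (-sqrt(97/2), -sqrt(97/2)), (sqrt(97/2), -sqrt(97/2)), (-sqrt(97/2), sqrt(97/2))
  y = x:  xy = x^2 = 97/2  at (sqrt(97/2), sqrt(97/2)) and (-sqrt(97/2), -sqrt(97/2))
  y = -x: xy = -x^2 = -97/2 at (sqrt(97/2), -sqrt(97/2)) and (-sqrt(97/2), sqrt(97/2))
Maximum xy = 97/2 at (sqrt(97/2), sqrt(97/2)) and (-sqrt(97/2), -sqrt(97/2))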